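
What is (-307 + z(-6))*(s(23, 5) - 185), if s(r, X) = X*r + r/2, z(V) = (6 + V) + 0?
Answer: 35919/2 ≈ 17960.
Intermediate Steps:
z(V) = 6 + V
s(r, X) = r/2 + X*r (s(r, X) = X*r + r*(1/2) = X*r + r/2 = r/2 + X*r)
(-307 + z(-6))*(s(23, 5) - 185) = (-307 + (6 - 6))*(23*(1/2 + 5) - 185) = (-307 + 0)*(23*(11/2) - 185) = -307*(253/2 - 185) = -307*(-117/2) = 35919/2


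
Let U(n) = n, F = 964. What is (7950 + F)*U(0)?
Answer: 0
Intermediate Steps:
(7950 + F)*U(0) = (7950 + 964)*0 = 8914*0 = 0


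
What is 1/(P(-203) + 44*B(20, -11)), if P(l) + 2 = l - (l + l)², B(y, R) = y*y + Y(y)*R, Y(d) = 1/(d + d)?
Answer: -10/1474531 ≈ -6.7818e-6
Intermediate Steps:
Y(d) = 1/(2*d)
B(y, R) = y² + R/(2*y) (B(y, R) = y*y + (1/(2*y))*R = y² + R/(2*y))
P(l) = -2 + l - 4*l² (P(l) = -2 + (l - (l + l)²) = -2 + (l - (2*l)²) = -2 + (l - 4*l²) = -2 + l - 4*l²)
1/(P(-203) + 44*B(20, -11)) = 1/((-2 - 203 - 4*(-203)²) + 44*((20³ + (½)*(-11))/20)) = 1/((-2 - 203 - 4*41209) + 44*((8000 - 11/2)/20)) = 1/((-2 - 203 - 164836) + 44*((1/20)*(15989/2))) = 1/(-165041 + 44*(15989/40)) = 1/(-165041 + 175879/10) = 1/(-1474531/10) = -10/1474531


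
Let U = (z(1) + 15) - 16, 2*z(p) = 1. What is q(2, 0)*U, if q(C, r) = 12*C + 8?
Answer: -16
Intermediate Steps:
q(C, r) = 8 + 12*C
z(p) = ½ (z(p) = (½)*1 = ½)
U = -½ (U = (½ + 15) - 16 = 31/2 - 16 = -½ ≈ -0.50000)
q(2, 0)*U = (8 + 12*2)*(-½) = (8 + 24)*(-½) = 32*(-½) = -16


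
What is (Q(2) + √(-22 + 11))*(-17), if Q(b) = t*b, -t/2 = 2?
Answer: 136 - 17*I*√11 ≈ 136.0 - 56.383*I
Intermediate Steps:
t = -4 (t = -2*2 = -4)
Q(b) = -4*b
(Q(2) + √(-22 + 11))*(-17) = (-4*2 + √(-22 + 11))*(-17) = (-8 + √(-11))*(-17) = (-8 + I*√11)*(-17) = 136 - 17*I*√11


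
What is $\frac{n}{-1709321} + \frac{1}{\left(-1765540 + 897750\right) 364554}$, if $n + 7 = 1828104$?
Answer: $- \frac{578330031590808341}{540754493840266860} \approx -1.0695$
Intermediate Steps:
$n = 1828097$ ($n = -7 + 1828104 = 1828097$)
$\frac{n}{-1709321} + \frac{1}{\left(-1765540 + 897750\right) 364554} = \frac{1828097}{-1709321} + \frac{1}{\left(-1765540 + 897750\right) 364554} = 1828097 \left(- \frac{1}{1709321}\right) + \frac{1}{-867790} \cdot \frac{1}{364554} = - \frac{1828097}{1709321} - \frac{1}{316356315660} = - \frac{578330031590808341}{540754493840266860}$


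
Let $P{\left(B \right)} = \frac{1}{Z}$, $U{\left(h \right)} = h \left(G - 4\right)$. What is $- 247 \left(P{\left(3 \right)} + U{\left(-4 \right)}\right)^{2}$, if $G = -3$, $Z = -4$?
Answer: $- \frac{3043287}{16} \approx -1.9021 \cdot 10^{5}$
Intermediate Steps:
$U{\left(h \right)} = - 7 h$ ($U{\left(h \right)} = h \left(-3 - 4\right) = h \left(-7\right) = - 7 h$)
$P{\left(B \right)} = - \frac{1}{4}$ ($P{\left(B \right)} = \frac{1}{-4} = - \frac{1}{4}$)
$- 247 \left(P{\left(3 \right)} + U{\left(-4 \right)}\right)^{2} = - 247 \left(- \frac{1}{4} - -28\right)^{2} = - 247 \left(- \frac{1}{4} + 28\right)^{2} = - 247 \left(\frac{111}{4}\right)^{2} = \left(-247\right) \frac{12321}{16} = - \frac{3043287}{16}$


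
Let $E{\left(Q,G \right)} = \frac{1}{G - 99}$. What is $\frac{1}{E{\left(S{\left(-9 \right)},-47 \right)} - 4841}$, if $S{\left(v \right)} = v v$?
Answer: $- \frac{146}{706787} \approx -0.00020657$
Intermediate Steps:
$S{\left(v \right)} = v^{2}$
$E{\left(Q,G \right)} = \frac{1}{-99 + G}$
$\frac{1}{E{\left(S{\left(-9 \right)},-47 \right)} - 4841} = \frac{1}{\frac{1}{-99 - 47} - 4841} = \frac{1}{\frac{1}{-146} - 4841} = \frac{1}{- \frac{1}{146} - 4841} = \frac{1}{- \frac{706787}{146}} = - \frac{146}{706787}$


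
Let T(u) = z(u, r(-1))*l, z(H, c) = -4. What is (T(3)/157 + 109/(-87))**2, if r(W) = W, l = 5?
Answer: 355435609/186568281 ≈ 1.9051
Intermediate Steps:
T(u) = -20 (T(u) = -4*5 = -20)
(T(3)/157 + 109/(-87))**2 = (-20/157 + 109/(-87))**2 = (-20*1/157 + 109*(-1/87))**2 = (-20/157 - 109/87)**2 = (-18853/13659)**2 = 355435609/186568281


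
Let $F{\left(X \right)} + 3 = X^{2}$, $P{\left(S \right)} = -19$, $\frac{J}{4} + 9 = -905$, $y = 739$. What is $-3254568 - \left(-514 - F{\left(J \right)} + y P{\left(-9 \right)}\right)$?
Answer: $10126320$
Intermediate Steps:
$J = -3656$ ($J = -36 + 4 \left(-905\right) = -36 - 3620 = -3656$)
$F{\left(X \right)} = -3 + X^{2}$
$-3254568 - \left(-514 - F{\left(J \right)} + y P{\left(-9 \right)}\right) = -3254568 - \left(-511 - 13366336 - 14041\right) = -3254568 + \left(\left(-3 + 13366336\right) - \left(-514 - 14041\right)\right) = -3254568 + \left(13366333 - -14555\right) = -3254568 + \left(13366333 + 14555\right) = -3254568 + 13380888 = 10126320$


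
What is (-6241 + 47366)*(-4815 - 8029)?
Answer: -528209500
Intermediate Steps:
(-6241 + 47366)*(-4815 - 8029) = 41125*(-12844) = -528209500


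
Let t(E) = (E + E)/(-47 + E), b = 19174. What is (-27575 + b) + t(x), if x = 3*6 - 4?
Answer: -277261/33 ≈ -8401.8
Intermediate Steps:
x = 14 (x = 18 - 4 = 14)
t(E) = 2*E/(-47 + E) (t(E) = (2*E)/(-47 + E) = 2*E/(-47 + E))
(-27575 + b) + t(x) = (-27575 + 19174) + 2*14/(-47 + 14) = -8401 + 2*14/(-33) = -8401 + 2*14*(-1/33) = -8401 - 28/33 = -277261/33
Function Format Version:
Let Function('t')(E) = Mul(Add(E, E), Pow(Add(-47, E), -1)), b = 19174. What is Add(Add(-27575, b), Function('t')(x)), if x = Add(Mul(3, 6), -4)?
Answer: Rational(-277261, 33) ≈ -8401.8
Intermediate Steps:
x = 14 (x = Add(18, -4) = 14)
Function('t')(E) = Mul(2, E, Pow(Add(-47, E), -1)) (Function('t')(E) = Mul(Mul(2, E), Pow(Add(-47, E), -1)) = Mul(2, E, Pow(Add(-47, E), -1)))
Add(Add(-27575, b), Function('t')(x)) = Add(Add(-27575, 19174), Mul(2, 14, Pow(Add(-47, 14), -1))) = Add(-8401, Mul(2, 14, Pow(-33, -1))) = Add(-8401, Mul(2, 14, Rational(-1, 33))) = Add(-8401, Rational(-28, 33)) = Rational(-277261, 33)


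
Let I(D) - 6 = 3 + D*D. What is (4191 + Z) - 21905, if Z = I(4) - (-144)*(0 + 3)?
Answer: -17257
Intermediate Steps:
I(D) = 9 + D**2 (I(D) = 6 + (3 + D*D) = 6 + (3 + D**2) = 9 + D**2)
Z = 457 (Z = (9 + 4**2) - (-144)*(0 + 3) = (9 + 16) - (-144)*3 = 25 - 36*(-12) = 25 + 432 = 457)
(4191 + Z) - 21905 = (4191 + 457) - 21905 = 4648 - 21905 = -17257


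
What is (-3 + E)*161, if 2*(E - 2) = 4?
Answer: 161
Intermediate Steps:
E = 4 (E = 2 + (½)*4 = 2 + 2 = 4)
(-3 + E)*161 = (-3 + 4)*161 = 1*161 = 161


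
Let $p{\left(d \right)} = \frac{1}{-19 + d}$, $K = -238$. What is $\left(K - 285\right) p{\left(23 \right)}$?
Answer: $- \frac{523}{4} \approx -130.75$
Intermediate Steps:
$\left(K - 285\right) p{\left(23 \right)} = \frac{-238 - 285}{-19 + 23} = - \frac{523}{4}$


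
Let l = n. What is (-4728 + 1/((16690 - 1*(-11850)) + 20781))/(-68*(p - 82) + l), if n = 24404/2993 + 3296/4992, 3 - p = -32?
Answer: -108878130377796/73801639678991 ≈ -1.4753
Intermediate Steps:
p = 35 (p = 3 - 1*(-32) = 3 + 32 = 35)
n = 4115303/466908 (n = 24404*(1/2993) + 3296*(1/4992) = 24404/2993 + 103/156 = 4115303/466908 ≈ 8.8139)
l = 4115303/466908 ≈ 8.8139
(-4728 + 1/((16690 - 1*(-11850)) + 20781))/(-68*(p - 82) + l) = (-4728 + 1/((16690 - 1*(-11850)) + 20781))/(-68*(35 - 82) + 4115303/466908) = (-4728 + 1/((16690 + 11850) + 20781))/(-68*(-47) + 4115303/466908) = (-4728 + 1/(28540 + 20781))/(3196 + 4115303/466908) = (-4728 + 1/49321)/(1496353271/466908) = (-4728 + 1/49321)*(466908/1496353271) = -233189687/49321*466908/1496353271 = -108878130377796/73801639678991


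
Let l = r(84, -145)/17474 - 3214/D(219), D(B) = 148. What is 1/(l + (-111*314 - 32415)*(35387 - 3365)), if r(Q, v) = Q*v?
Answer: -646538/1392699708818903 ≈ -4.6423e-10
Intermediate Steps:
l = -14491019/646538 (l = (84*(-145))/17474 - 3214/148 = -12180*1/17474 - 3214*1/148 = -6090/8737 - 1607/74 = -14491019/646538 ≈ -22.413)
1/(l + (-111*314 - 32415)*(35387 - 3365)) = 1/(-14491019/646538 + (-111*314 - 32415)*(35387 - 3365)) = 1/(-14491019/646538 + (-34854 - 32415)*32022) = 1/(-14491019/646538 - 67269*32022) = 1/(-14491019/646538 - 2154087918) = 1/(-1392699708818903/646538) = -646538/1392699708818903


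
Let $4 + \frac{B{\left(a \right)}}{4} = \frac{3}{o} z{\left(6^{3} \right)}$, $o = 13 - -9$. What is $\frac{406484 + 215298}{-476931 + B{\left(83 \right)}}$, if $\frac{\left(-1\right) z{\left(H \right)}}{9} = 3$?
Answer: $- \frac{6839602}{5246579} \approx -1.3036$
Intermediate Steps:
$o = 22$ ($o = 13 + 9 = 22$)
$z{\left(H \right)} = -27$ ($z{\left(H \right)} = \left(-9\right) 3 = -27$)
$B{\left(a \right)} = - \frac{338}{11}$ ($B{\left(a \right)} = -16 + 4 \cdot \frac{3}{22} \left(-27\right) = -16 + 4 \left(- \frac{81}{22}\right) = -16 - \frac{162}{11} = - \frac{338}{11}$)
$\frac{406484 + 215298}{-476931 + B{\left(83 \right)}} = \frac{406484 + 215298}{-476931 - \frac{338}{11}} = \frac{621782}{- \frac{5246579}{11}} = 621782 \left(- \frac{11}{5246579}\right) = - \frac{6839602}{5246579}$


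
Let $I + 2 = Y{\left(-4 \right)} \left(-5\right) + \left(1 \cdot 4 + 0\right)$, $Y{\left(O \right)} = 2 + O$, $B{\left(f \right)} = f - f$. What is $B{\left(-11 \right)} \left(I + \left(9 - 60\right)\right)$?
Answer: $0$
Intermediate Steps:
$B{\left(f \right)} = 0$
$I = 12$ ($I = -2 + \left(\left(2 - 4\right) \left(-5\right) + \left(1 \cdot 4 + 0\right)\right) = -2 + \left(\left(-2\right) \left(-5\right) + \left(4 + 0\right)\right) = -2 + \left(10 + 4\right) = -2 + 14 = 12$)
$B{\left(-11 \right)} \left(I + \left(9 - 60\right)\right) = 0 \left(12 + \left(9 - 60\right)\right) = 0 \left(12 - 51\right) = 0 \left(-39\right) = 0$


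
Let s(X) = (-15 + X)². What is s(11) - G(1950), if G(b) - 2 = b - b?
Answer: 14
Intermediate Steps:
G(b) = 2 (G(b) = 2 + (b - b) = 2 + 0 = 2)
s(11) - G(1950) = (-15 + 11)² - 1*2 = (-4)² - 2 = 16 - 2 = 14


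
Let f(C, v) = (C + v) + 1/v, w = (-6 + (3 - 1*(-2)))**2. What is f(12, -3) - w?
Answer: 23/3 ≈ 7.6667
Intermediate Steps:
w = 1 (w = (-6 + (3 + 2))**2 = (-6 + 5)**2 = (-1)**2 = 1)
f(C, v) = C + v + 1/v
f(12, -3) - w = (12 - 3 + 1/(-3)) - 1*1 = (12 - 3 - 1/3) - 1 = 26/3 - 1 = 23/3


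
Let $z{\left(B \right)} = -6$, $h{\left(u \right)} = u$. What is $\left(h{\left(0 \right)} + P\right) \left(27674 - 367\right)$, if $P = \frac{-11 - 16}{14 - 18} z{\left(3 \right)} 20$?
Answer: $-22118670$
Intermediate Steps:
$P = -810$ ($P = \frac{-11 - 16}{14 - 18} \left(-6\right) 20 = - \frac{27}{-4} \left(-6\right) 20 = \left(-27\right) \left(- \frac{1}{4}\right) \left(-6\right) 20 = \frac{27}{4} \left(-6\right) 20 = \left(- \frac{81}{2}\right) 20 = -810$)
$\left(h{\left(0 \right)} + P\right) \left(27674 - 367\right) = \left(0 - 810\right) \left(27674 - 367\right) = \left(-810\right) 27307 = -22118670$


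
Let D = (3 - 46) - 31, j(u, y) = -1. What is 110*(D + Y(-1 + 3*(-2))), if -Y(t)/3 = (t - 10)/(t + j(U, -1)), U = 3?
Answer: -35365/4 ≈ -8841.3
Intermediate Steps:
D = -74 (D = -43 - 31 = -74)
Y(t) = -3*(-10 + t)/(-1 + t) (Y(t) = -3*(t - 10)/(t - 1) = -3*(-10 + t)/(-1 + t))
110*(D + Y(-1 + 3*(-2))) = 110*(-74 + 3*(10 - (-1 + 3*(-2)))/(-1 + (-1 + 3*(-2)))) = 110*(-74 + 3*(10 - (-1 - 6))/(-1 + (-1 - 6))) = 110*(-74 + 3*(10 - 1*(-7))/(-1 - 7)) = 110*(-74 + 3*(10 + 7)/(-8)) = 110*(-74 + 3*(-1/8)*17) = 110*(-74 - 51/8) = 110*(-643/8) = -35365/4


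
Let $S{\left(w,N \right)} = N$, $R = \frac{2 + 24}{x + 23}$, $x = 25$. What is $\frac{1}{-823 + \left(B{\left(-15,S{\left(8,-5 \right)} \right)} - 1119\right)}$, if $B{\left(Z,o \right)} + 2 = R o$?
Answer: $- \frac{24}{46721} \approx -0.00051369$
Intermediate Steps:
$R = \frac{13}{24}$ ($R = \frac{2 + 24}{25 + 23} = \frac{26}{48} = 26 \cdot \frac{1}{48} = \frac{13}{24} \approx 0.54167$)
$B{\left(Z,o \right)} = -2 + \frac{13 o}{24}$
$\frac{1}{-823 + \left(B{\left(-15,S{\left(8,-5 \right)} \right)} - 1119\right)} = \frac{1}{-823 + \left(\left(-2 + \frac{13}{24} \left(-5\right)\right) - 1119\right)} = \frac{1}{-823 - \frac{26969}{24}} = \frac{1}{- \frac{46721}{24}} = - \frac{24}{46721}$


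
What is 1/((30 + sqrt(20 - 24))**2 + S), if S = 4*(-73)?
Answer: 151/94804 - 15*I/47402 ≈ 0.0015928 - 0.00031644*I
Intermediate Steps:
S = -292
1/((30 + sqrt(20 - 24))**2 + S) = 1/((30 + sqrt(20 - 24))**2 - 292) = 1/((30 + sqrt(-4))**2 - 292) = 1/((30 + 2*I)**2 - 292) = 1/(-292 + (30 + 2*I)**2)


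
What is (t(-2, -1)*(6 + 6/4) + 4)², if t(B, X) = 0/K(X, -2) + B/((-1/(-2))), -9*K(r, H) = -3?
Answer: 676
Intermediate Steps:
K(r, H) = ⅓ (K(r, H) = -⅑*(-3) = ⅓)
t(B, X) = 2*B (t(B, X) = 0/(⅓) + B/((-1/(-2))) = 0*3 + B/((-1*(-½))) = 0 + B/(½) = 0 + B*2 = 0 + 2*B = 2*B)
(t(-2, -1)*(6 + 6/4) + 4)² = ((2*(-2))*(6 + 6/4) + 4)² = (-4*(6 + 6*(¼)) + 4)² = (-4*(6 + 3/2) + 4)² = (-4*15/2 + 4)² = (-30 + 4)² = (-26)² = 676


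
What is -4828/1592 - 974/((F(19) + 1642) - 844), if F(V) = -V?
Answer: -1327905/310042 ≈ -4.2830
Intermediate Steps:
-4828/1592 - 974/((F(19) + 1642) - 844) = -4828/1592 - 974/((-1*19 + 1642) - 844) = -4828*1/1592 - 974/((-19 + 1642) - 844) = -1207/398 - 974/(1623 - 844) = -1207/398 - 974/779 = -1327905/310042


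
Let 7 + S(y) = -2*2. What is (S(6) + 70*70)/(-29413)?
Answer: -4889/29413 ≈ -0.16622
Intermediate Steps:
S(y) = -11 (S(y) = -7 - 2*2 = -7 - 4 = -11)
(S(6) + 70*70)/(-29413) = (-11 + 70*70)/(-29413) = (-11 + 4900)*(-1/29413) = 4889*(-1/29413) = -4889/29413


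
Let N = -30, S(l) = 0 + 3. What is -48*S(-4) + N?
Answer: -174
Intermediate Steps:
S(l) = 3
-48*S(-4) + N = -48*3 - 30 = -144 - 30 = -174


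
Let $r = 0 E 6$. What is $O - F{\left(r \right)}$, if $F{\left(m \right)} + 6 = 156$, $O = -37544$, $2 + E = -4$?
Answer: $-37694$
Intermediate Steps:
$E = -6$ ($E = -2 - 4 = -6$)
$r = 0$ ($r = 0 \left(-6\right) 6 = 0 \cdot 6 = 0$)
$F{\left(m \right)} = 150$ ($F{\left(m \right)} = -6 + 156 = 150$)
$O - F{\left(r \right)} = -37544 - 150 = -37694$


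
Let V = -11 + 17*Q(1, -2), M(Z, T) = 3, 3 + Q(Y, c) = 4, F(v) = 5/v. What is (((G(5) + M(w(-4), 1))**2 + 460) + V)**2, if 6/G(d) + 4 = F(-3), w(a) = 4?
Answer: 18431592169/83521 ≈ 2.2068e+5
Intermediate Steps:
Q(Y, c) = 1 (Q(Y, c) = -3 + 4 = 1)
G(d) = -18/17 (G(d) = 6/(-4 + 5/(-3)) = 6/(-4 + 5*(-1/3)) = 6/(-4 - 5/3) = 6/(-17/3) = 6*(-3/17) = -18/17)
V = 6 (V = -11 + 17*1 = -11 + 17 = 6)
(((G(5) + M(w(-4), 1))**2 + 460) + V)**2 = (((-18/17 + 3)**2 + 460) + 6)**2 = (((33/17)**2 + 460) + 6)**2 = ((1089/289 + 460) + 6)**2 = (134029/289 + 6)**2 = (135763/289)**2 = 18431592169/83521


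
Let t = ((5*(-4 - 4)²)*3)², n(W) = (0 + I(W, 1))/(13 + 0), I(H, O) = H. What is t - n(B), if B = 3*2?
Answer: 11980794/13 ≈ 9.2160e+5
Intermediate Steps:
B = 6
n(W) = W/13 (n(W) = (0 + W)/(13 + 0) = W/13)
t = 921600 (t = ((5*(-8)²)*3)² = ((5*64)*3)² = (320*3)² = 960² = 921600)
t - n(B) = 921600 - 6/13 = 11980794/13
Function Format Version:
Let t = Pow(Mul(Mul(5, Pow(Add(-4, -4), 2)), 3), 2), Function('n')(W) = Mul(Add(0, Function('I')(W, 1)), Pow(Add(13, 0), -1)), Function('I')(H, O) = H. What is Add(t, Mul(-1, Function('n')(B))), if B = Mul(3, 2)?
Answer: Rational(11980794, 13) ≈ 9.2160e+5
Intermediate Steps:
B = 6
Function('n')(W) = Mul(Rational(1, 13), W) (Function('n')(W) = Mul(Add(0, W), Pow(Add(13, 0), -1)) = Mul(W, Pow(13, -1)) = Mul(W, Rational(1, 13)) = Mul(Rational(1, 13), W))
t = 921600 (t = Pow(Mul(Mul(5, Pow(-8, 2)), 3), 2) = Pow(Mul(Mul(5, 64), 3), 2) = Pow(Mul(320, 3), 2) = Pow(960, 2) = 921600)
Add(t, Mul(-1, Function('n')(B))) = Add(921600, Mul(-1, Mul(Rational(1, 13), 6))) = Add(921600, Mul(-1, Rational(6, 13))) = Add(921600, Rational(-6, 13)) = Rational(11980794, 13)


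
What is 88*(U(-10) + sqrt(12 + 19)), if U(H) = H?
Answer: -880 + 88*sqrt(31) ≈ -390.04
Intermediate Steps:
88*(U(-10) + sqrt(12 + 19)) = 88*(-10 + sqrt(12 + 19)) = 88*(-10 + sqrt(31)) = -880 + 88*sqrt(31)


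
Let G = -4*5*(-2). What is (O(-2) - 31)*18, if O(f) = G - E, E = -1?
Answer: 180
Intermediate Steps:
G = 40 (G = -20*(-2) = 40)
O(f) = 41 (O(f) = 40 - 1*(-1) = 40 + 1 = 41)
(O(-2) - 31)*18 = (41 - 31)*18 = 10*18 = 180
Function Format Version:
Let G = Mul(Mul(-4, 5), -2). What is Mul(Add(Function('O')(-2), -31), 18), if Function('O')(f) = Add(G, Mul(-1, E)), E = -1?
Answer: 180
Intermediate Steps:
G = 40 (G = Mul(-20, -2) = 40)
Function('O')(f) = 41 (Function('O')(f) = Add(40, Mul(-1, -1)) = Add(40, 1) = 41)
Mul(Add(Function('O')(-2), -31), 18) = Mul(Add(41, -31), 18) = Mul(10, 18) = 180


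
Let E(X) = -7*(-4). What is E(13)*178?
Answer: 4984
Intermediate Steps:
E(X) = 28
E(13)*178 = 28*178 = 4984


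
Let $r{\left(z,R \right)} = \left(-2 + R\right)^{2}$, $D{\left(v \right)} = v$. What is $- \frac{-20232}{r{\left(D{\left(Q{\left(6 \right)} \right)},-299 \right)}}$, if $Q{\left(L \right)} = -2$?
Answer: $\frac{20232}{90601} \approx 0.22331$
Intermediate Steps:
$- \frac{-20232}{r{\left(D{\left(Q{\left(6 \right)} \right)},-299 \right)}} = - \frac{-20232}{\left(-2 - 299\right)^{2}} = - \frac{-20232}{\left(-301\right)^{2}} = - \frac{-20232}{90601} = \left(-1\right) \left(- \frac{20232}{90601}\right) = \frac{20232}{90601}$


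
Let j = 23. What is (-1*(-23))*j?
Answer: 529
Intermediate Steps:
(-1*(-23))*j = -1*(-23)*23 = 23*23 = 529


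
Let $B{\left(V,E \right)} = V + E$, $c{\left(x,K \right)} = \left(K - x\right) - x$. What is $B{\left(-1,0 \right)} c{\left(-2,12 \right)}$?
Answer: $-16$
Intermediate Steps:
$c{\left(x,K \right)} = K - 2 x$
$B{\left(V,E \right)} = E + V$
$B{\left(-1,0 \right)} c{\left(-2,12 \right)} = \left(0 - 1\right) \left(12 - -4\right) = - (12 + 4) = \left(-1\right) 16 = -16$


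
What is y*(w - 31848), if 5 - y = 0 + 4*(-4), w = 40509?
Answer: 181881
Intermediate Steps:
y = 21 (y = 5 - (0 + 4*(-4)) = 5 - (0 - 16) = 5 - 1*(-16) = 5 + 16 = 21)
y*(w - 31848) = 21*(40509 - 31848) = 21*8661 = 181881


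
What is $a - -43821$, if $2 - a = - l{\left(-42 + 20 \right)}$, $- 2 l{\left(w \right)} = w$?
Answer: $43834$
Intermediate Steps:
$l{\left(w \right)} = - \frac{w}{2}$
$a = 13$ ($a = 2 - - \frac{\left(-1\right) \left(-42 + 20\right)}{2} = 2 - - \frac{\left(-1\right) \left(-22\right)}{2} = 2 - \left(-1\right) 11 = 2 - -11 = 2 + 11 = 13$)
$a - -43821 = 13 - -43821 = 13 + 43821 = 43834$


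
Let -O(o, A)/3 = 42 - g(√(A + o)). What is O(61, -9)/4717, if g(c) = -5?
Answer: -141/4717 ≈ -0.029892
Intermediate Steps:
O(o, A) = -141 (O(o, A) = -3*(42 - 1*(-5)) = -3*(42 + 5) = -3*47 = -141)
O(61, -9)/4717 = -141/4717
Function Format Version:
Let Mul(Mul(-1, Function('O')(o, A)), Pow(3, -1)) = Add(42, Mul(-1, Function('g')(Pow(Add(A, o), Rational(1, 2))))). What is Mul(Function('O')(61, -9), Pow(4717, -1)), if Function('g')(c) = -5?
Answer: Rational(-141, 4717) ≈ -0.029892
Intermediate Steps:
Function('O')(o, A) = -141 (Function('O')(o, A) = Mul(-3, Add(42, Mul(-1, -5))) = Mul(-3, Add(42, 5)) = Mul(-3, 47) = -141)
Mul(Function('O')(61, -9), Pow(4717, -1)) = Mul(-141, Pow(4717, -1)) = Mul(-141, Rational(1, 4717)) = Rational(-141, 4717)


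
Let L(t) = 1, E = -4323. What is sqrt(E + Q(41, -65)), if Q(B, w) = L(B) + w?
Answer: I*sqrt(4387) ≈ 66.234*I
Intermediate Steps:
Q(B, w) = 1 + w
sqrt(E + Q(41, -65)) = sqrt(-4323 + (1 - 65)) = sqrt(-4323 - 64) = sqrt(-4387) = I*sqrt(4387)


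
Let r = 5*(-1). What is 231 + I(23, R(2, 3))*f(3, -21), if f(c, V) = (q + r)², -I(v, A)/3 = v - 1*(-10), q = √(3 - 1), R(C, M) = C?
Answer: -2442 + 990*√2 ≈ -1041.9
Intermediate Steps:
q = √2 ≈ 1.4142
I(v, A) = -30 - 3*v (I(v, A) = -3*(v - 1*(-10)) = -3*(v + 10) = -3*(10 + v) = -30 - 3*v)
r = -5
f(c, V) = (-5 + √2)² (f(c, V) = (√2 - 5)² = (-5 + √2)²)
231 + I(23, R(2, 3))*f(3, -21) = 231 + (-30 - 3*23)*(5 - √2)² = 231 + (-30 - 69)*(5 - √2)² = 231 - 99*(5 - √2)²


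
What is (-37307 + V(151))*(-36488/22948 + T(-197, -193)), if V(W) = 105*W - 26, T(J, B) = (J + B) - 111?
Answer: 61928784602/5737 ≈ 1.0795e+7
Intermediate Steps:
T(J, B) = -111 + B + J (T(J, B) = (B + J) - 111 = -111 + B + J)
V(W) = -26 + 105*W
(-37307 + V(151))*(-36488/22948 + T(-197, -193)) = (-37307 + (-26 + 105*151))*(-36488/22948 + (-111 - 193 - 197)) = (-37307 + (-26 + 15855))*(-36488*1/22948 - 501) = (-37307 + 15829)*(-9122/5737 - 501) = -21478*(-2883359/5737) = 61928784602/5737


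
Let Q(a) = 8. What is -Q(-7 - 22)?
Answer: -8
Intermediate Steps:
-Q(-7 - 22) = -1*8 = -8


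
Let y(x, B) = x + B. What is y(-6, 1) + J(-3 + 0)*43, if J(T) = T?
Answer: -134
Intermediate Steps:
y(x, B) = B + x
y(-6, 1) + J(-3 + 0)*43 = (1 - 6) + (-3 + 0)*43 = -5 - 3*43 = -5 - 129 = -134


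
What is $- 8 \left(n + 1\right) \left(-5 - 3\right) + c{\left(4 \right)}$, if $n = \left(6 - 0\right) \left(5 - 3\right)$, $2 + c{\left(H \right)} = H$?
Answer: $834$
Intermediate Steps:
$c{\left(H \right)} = -2 + H$
$n = 12$ ($n = \left(6 + 0\right) \left(5 - 3\right) = 6 \cdot 2 = 12$)
$- 8 \left(n + 1\right) \left(-5 - 3\right) + c{\left(4 \right)} = - 8 \left(12 + 1\right) \left(-5 - 3\right) + \left(-2 + 4\right) = - 8 \cdot 13 \left(-8\right) + 2 = \left(-8\right) \left(-104\right) + 2 = 832 + 2 = 834$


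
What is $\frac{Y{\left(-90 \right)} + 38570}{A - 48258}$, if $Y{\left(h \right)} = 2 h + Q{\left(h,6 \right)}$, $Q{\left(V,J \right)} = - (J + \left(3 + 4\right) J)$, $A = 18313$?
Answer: $- \frac{38342}{29945} \approx -1.2804$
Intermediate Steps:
$Q{\left(V,J \right)} = - 8 J$ ($Q{\left(V,J \right)} = - (J + 7 J) = - 8 J$)
$Y{\left(h \right)} = -48 + 2 h$ ($Y{\left(h \right)} = 2 h - 48 = -48 + 2 h$)
$\frac{Y{\left(-90 \right)} + 38570}{A - 48258} = \frac{\left(-48 + 2 \left(-90\right)\right) + 38570}{18313 - 48258} = \frac{\left(-48 - 180\right) + 38570}{-29945} = \left(-228 + 38570\right) \left(- \frac{1}{29945}\right) = 38342 \left(- \frac{1}{29945}\right) = - \frac{38342}{29945}$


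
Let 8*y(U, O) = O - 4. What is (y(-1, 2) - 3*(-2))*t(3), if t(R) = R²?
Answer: 207/4 ≈ 51.750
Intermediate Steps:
y(U, O) = -½ + O/8 (y(U, O) = (O - 4)/8 = (-4 + O)/8 = -½ + O/8)
(y(-1, 2) - 3*(-2))*t(3) = ((-½ + (⅛)*2) - 3*(-2))*3² = ((-½ + ¼) + 6)*9 = (-¼ + 6)*9 = (23/4)*9 = 207/4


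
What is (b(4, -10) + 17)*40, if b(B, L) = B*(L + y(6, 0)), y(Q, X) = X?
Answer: -920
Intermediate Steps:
b(B, L) = B*L (b(B, L) = B*(L + 0) = B*L)
(b(4, -10) + 17)*40 = (4*(-10) + 17)*40 = (-40 + 17)*40 = -23*40 = -920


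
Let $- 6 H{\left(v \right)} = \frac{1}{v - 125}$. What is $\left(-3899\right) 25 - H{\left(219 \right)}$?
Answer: $- \frac{54975899}{564} \approx -97475.0$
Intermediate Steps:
$H{\left(v \right)} = - \frac{1}{6 \left(-125 + v\right)}$ ($H{\left(v \right)} = - \frac{1}{6 \left(v - 125\right)} = - \frac{1}{6 \left(-125 + v\right)}$)
$\left(-3899\right) 25 - H{\left(219 \right)} = \left(-3899\right) 25 - - \frac{1}{-750 + 6 \cdot 219} = -97475 - - \frac{1}{-750 + 1314} = -97475 - - \frac{1}{564} = -97475 + \frac{1}{564} = - \frac{54975899}{564}$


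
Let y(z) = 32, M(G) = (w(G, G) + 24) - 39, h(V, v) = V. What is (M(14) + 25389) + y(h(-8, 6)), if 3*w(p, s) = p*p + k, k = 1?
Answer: 76415/3 ≈ 25472.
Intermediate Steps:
w(p, s) = ⅓ + p²/3 (w(p, s) = (p*p + 1)/3 = (p² + 1)/3 = (1 + p²)/3 = ⅓ + p²/3)
M(G) = -44/3 + G²/3 (M(G) = ((⅓ + G²/3) + 24) - 39 = (73/3 + G²/3) - 39 = -44/3 + G²/3)
(M(14) + 25389) + y(h(-8, 6)) = ((-44/3 + (⅓)*14²) + 25389) + 32 = ((-44/3 + (⅓)*196) + 25389) + 32 = ((-44/3 + 196/3) + 25389) + 32 = (152/3 + 25389) + 32 = 76319/3 + 32 = 76415/3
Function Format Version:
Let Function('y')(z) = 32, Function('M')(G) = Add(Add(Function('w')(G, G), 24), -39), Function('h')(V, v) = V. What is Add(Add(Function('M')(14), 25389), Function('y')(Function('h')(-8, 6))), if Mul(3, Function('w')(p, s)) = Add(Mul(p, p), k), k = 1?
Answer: Rational(76415, 3) ≈ 25472.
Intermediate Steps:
Function('w')(p, s) = Add(Rational(1, 3), Mul(Rational(1, 3), Pow(p, 2))) (Function('w')(p, s) = Mul(Rational(1, 3), Add(Mul(p, p), 1)) = Mul(Rational(1, 3), Add(Pow(p, 2), 1)) = Mul(Rational(1, 3), Add(1, Pow(p, 2))) = Add(Rational(1, 3), Mul(Rational(1, 3), Pow(p, 2))))
Function('M')(G) = Add(Rational(-44, 3), Mul(Rational(1, 3), Pow(G, 2))) (Function('M')(G) = Add(Add(Add(Rational(1, 3), Mul(Rational(1, 3), Pow(G, 2))), 24), -39) = Add(Add(Rational(73, 3), Mul(Rational(1, 3), Pow(G, 2))), -39) = Add(Rational(-44, 3), Mul(Rational(1, 3), Pow(G, 2))))
Add(Add(Function('M')(14), 25389), Function('y')(Function('h')(-8, 6))) = Add(Add(Add(Rational(-44, 3), Mul(Rational(1, 3), Pow(14, 2))), 25389), 32) = Add(Add(Add(Rational(-44, 3), Mul(Rational(1, 3), 196)), 25389), 32) = Add(Add(Add(Rational(-44, 3), Rational(196, 3)), 25389), 32) = Add(Add(Rational(152, 3), 25389), 32) = Add(Rational(76319, 3), 32) = Rational(76415, 3)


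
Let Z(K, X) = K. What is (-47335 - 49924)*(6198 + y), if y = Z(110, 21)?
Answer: -613509772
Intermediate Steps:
y = 110
(-47335 - 49924)*(6198 + y) = (-47335 - 49924)*(6198 + 110) = -97259*6308 = -613509772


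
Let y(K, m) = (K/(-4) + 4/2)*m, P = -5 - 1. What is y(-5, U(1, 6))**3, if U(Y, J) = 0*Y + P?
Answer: -59319/8 ≈ -7414.9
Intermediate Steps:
P = -6
U(Y, J) = -6 (U(Y, J) = 0*Y - 6 = 0 - 6 = -6)
y(K, m) = m*(2 - K/4) (y(K, m) = (K*(-1/4) + 4*(1/2))*m = (-K/4 + 2)*m = (2 - K/4)*m = m*(2 - K/4))
y(-5, U(1, 6))**3 = ((1/4)*(-6)*(8 - 1*(-5)))**3 = ((1/4)*(-6)*(8 + 5))**3 = ((1/4)*(-6)*13)**3 = (-39/2)**3 = -59319/8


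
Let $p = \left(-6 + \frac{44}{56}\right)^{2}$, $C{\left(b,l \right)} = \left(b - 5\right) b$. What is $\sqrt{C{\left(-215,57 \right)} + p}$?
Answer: $\frac{3 \sqrt{1030681}}{14} \approx 217.55$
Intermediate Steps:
$C{\left(b,l \right)} = b \left(-5 + b\right)$ ($C{\left(b,l \right)} = \left(-5 + b\right) b = b \left(-5 + b\right)$)
$p = \frac{5329}{196}$ ($p = \left(-6 + 44 \cdot \frac{1}{56}\right)^{2} = \left(-6 + \frac{11}{14}\right)^{2} = \left(- \frac{73}{14}\right)^{2} = \frac{5329}{196} \approx 27.189$)
$\sqrt{C{\left(-215,57 \right)} + p} = \sqrt{- 215 \left(-5 - 215\right) + \frac{5329}{196}} = \sqrt{\left(-215\right) \left(-220\right) + \frac{5329}{196}} = \sqrt{47300 + \frac{5329}{196}} = \sqrt{\frac{9276129}{196}} = \frac{3 \sqrt{1030681}}{14}$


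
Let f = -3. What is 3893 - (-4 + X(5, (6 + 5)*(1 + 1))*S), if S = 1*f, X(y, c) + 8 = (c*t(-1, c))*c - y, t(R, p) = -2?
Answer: 954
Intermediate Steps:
X(y, c) = -8 - y - 2*c² (X(y, c) = -8 + ((c*(-2))*c - y) = -8 + ((-2*c)*c - y) = -8 + (-2*c² - y) = -8 + (-y - 2*c²) = -8 - y - 2*c²)
S = -3 (S = 1*(-3) = -3)
3893 - (-4 + X(5, (6 + 5)*(1 + 1))*S) = 3893 - (-4 + (-8 - 1*5 - 2*(1 + 1)²*(6 + 5)²)*(-3)) = 3893 - (-4 + (-8 - 5 - 2*(11*2)²)*(-3)) = 3893 - (-4 + (-8 - 5 - 2*22²)*(-3)) = 3893 - (-4 + (-8 - 5 - 2*484)*(-3)) = 3893 - (-4 + (-8 - 5 - 968)*(-3)) = 3893 - (-4 - 981*(-3)) = 3893 - (-4 + 2943) = 3893 - 1*2939 = 3893 - 2939 = 954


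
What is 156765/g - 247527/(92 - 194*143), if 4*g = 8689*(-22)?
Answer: 2141325519/377537050 ≈ 5.6718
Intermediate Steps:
g = -95579/2 (g = (8689*(-22))/4 = (1/4)*(-191158) = -95579/2 ≈ -47790.)
156765/g - 247527/(92 - 194*143) = 156765/(-95579/2) - 247527/(92 - 194*143) = 156765*(-2/95579) - 247527/(92 - 27742) = -313530/95579 - 247527/(-27650) = -313530/95579 - 247527*(-1/27650) = -313530/95579 + 35361/3950 = 2141325519/377537050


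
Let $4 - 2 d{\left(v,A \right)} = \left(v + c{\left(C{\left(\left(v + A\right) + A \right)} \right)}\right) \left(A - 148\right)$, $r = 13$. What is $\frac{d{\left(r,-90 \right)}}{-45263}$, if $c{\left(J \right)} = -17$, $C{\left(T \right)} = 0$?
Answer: $\frac{474}{45263} \approx 0.010472$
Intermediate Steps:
$d{\left(v,A \right)} = 2 - \frac{\left(-148 + A\right) \left(-17 + v\right)}{2}$ ($d{\left(v,A \right)} = 2 - \frac{\left(v - 17\right) \left(A - 148\right)}{2} = 2 - \frac{\left(-17 + v\right) \left(-148 + A\right)}{2} = 2 - \frac{\left(-148 + A\right) \left(-17 + v\right)}{2}$)
$\frac{d{\left(r,-90 \right)}}{-45263} = \frac{-1256 + 74 \cdot 13 + \frac{17}{2} \left(-90\right) - \left(-45\right) 13}{-45263} = \left(-1256 + 962 - 765 + 585\right) \left(- \frac{1}{45263}\right) = \left(-474\right) \left(- \frac{1}{45263}\right) = \frac{474}{45263}$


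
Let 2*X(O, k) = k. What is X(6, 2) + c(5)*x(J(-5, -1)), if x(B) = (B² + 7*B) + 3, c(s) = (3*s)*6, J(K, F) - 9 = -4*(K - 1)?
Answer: 119071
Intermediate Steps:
J(K, F) = 13 - 4*K (J(K, F) = 9 - 4*(K - 1) = 9 - 4*(-1 + K) = 9 + (4 - 4*K) = 13 - 4*K)
X(O, k) = k/2
c(s) = 18*s
x(B) = 3 + B² + 7*B
X(6, 2) + c(5)*x(J(-5, -1)) = (½)*2 + (18*5)*(3 + (13 - 4*(-5))² + 7*(13 - 4*(-5))) = 1 + 90*(3 + (13 + 20)² + 7*(13 + 20)) = 1 + 90*(3 + 33² + 7*33) = 1 + 90*(3 + 1089 + 231) = 1 + 90*1323 = 1 + 119070 = 119071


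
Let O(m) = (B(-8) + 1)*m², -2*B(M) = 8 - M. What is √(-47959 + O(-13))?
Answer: I*√49142 ≈ 221.68*I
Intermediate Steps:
B(M) = -4 + M/2 (B(M) = -(8 - M)/2 = -4 + M/2)
O(m) = -7*m² (O(m) = ((-4 + (½)*(-8)) + 1)*m² = ((-4 - 4) + 1)*m² = (-8 + 1)*m² = -7*m²)
√(-47959 + O(-13)) = √(-47959 - 7*(-13)²) = √(-47959 - 7*169) = √(-47959 - 1183) = √(-49142) = I*√49142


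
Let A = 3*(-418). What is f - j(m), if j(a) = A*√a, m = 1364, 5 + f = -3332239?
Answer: -3332244 + 2508*√341 ≈ -3.2859e+6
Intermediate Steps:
f = -3332244 (f = -5 - 3332239 = -3332244)
A = -1254
j(a) = -1254*√a
f - j(m) = -3332244 - (-1254)*√1364 = -3332244 - (-1254)*2*√341 = -3332244 - (-2508)*√341 = -3332244 + 2508*√341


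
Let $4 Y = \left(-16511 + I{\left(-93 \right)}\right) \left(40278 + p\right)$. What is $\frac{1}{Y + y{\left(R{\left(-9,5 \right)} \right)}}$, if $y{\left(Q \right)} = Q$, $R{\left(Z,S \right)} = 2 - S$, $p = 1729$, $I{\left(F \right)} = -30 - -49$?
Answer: $- \frac{1}{173194864} \approx -5.7738 \cdot 10^{-9}$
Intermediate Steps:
$I{\left(F \right)} = 19$ ($I{\left(F \right)} = -30 + 49 = 19$)
$Y = -173194861$ ($Y = \frac{\left(-16511 + 19\right) \left(40278 + 1729\right)}{4} = \frac{\left(-16492\right) 42007}{4} = \frac{1}{4} \left(-692779444\right) = -173194861$)
$\frac{1}{Y + y{\left(R{\left(-9,5 \right)} \right)}} = \frac{1}{-173194861 + \left(2 - 5\right)} = \frac{1}{-173194861 - 3} = \frac{1}{-173194864} = - \frac{1}{173194864}$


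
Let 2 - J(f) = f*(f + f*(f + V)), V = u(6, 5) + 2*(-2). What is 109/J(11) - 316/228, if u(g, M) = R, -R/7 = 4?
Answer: -185125/138054 ≈ -1.3410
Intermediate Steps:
R = -28 (R = -7*4 = -28)
u(g, M) = -28
V = -32 (V = -28 + 2*(-2) = -28 - 4 = -32)
J(f) = 2 - f*(f + f*(-32 + f)) (J(f) = 2 - f*(f + f*(f - 32)) = 2 - f*(f + f*(-32 + f)))
109/J(11) - 316/228 = 109/(2 - 1*11**3 + 31*11**2) - 316/228 = 109/(2 - 1*1331 + 31*121) - 316*1/228 = 109/(2 - 1331 + 3751) - 79/57 = 109/2422 - 79/57 = -185125/138054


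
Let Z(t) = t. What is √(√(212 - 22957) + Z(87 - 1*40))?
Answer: √(47 + I*√22745) ≈ 10.123 + 7.4488*I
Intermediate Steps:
√(√(212 - 22957) + Z(87 - 1*40)) = √(√(212 - 22957) + (87 - 1*40)) = √(√(-22745) + (87 - 40)) = √(I*√22745 + 47) = √(47 + I*√22745)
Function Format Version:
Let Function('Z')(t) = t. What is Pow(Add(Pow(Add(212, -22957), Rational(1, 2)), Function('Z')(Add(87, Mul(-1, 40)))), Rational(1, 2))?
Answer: Pow(Add(47, Mul(I, Pow(22745, Rational(1, 2)))), Rational(1, 2)) ≈ Add(10.123, Mul(7.4488, I))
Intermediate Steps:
Pow(Add(Pow(Add(212, -22957), Rational(1, 2)), Function('Z')(Add(87, Mul(-1, 40)))), Rational(1, 2)) = Pow(Add(Pow(Add(212, -22957), Rational(1, 2)), Add(87, Mul(-1, 40))), Rational(1, 2)) = Pow(Add(Pow(-22745, Rational(1, 2)), Add(87, -40)), Rational(1, 2)) = Pow(Add(Mul(I, Pow(22745, Rational(1, 2))), 47), Rational(1, 2)) = Pow(Add(47, Mul(I, Pow(22745, Rational(1, 2)))), Rational(1, 2))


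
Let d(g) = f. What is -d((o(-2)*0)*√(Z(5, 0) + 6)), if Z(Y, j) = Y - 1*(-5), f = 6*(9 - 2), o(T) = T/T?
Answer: -42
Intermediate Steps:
o(T) = 1
f = 42 (f = 6*7 = 42)
Z(Y, j) = 5 + Y (Z(Y, j) = Y + 5 = 5 + Y)
d(g) = 42
-d((o(-2)*0)*√(Z(5, 0) + 6)) = -1*42 = -42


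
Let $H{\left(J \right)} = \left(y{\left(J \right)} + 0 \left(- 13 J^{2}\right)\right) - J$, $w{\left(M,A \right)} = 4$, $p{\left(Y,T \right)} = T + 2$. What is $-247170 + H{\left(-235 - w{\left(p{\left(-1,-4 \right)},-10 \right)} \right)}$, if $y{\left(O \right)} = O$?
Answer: $-247170$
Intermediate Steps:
$p{\left(Y,T \right)} = 2 + T$
$H{\left(J \right)} = 0$ ($H{\left(J \right)} = \left(J + 0 \left(- 13 J^{2}\right)\right) - J = \left(J + 0\right) - J = J - J = 0$)
$-247170 + H{\left(-235 - w{\left(p{\left(-1,-4 \right)},-10 \right)} \right)} = -247170 + 0 = -247170$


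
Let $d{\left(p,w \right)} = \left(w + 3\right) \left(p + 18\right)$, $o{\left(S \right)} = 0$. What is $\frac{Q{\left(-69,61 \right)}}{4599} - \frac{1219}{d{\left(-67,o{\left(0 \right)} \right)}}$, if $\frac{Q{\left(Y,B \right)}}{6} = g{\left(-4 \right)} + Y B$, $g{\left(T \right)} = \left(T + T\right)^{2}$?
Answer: $\frac{10319}{3577} \approx 2.8848$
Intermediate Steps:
$g{\left(T \right)} = 4 T^{2}$ ($g{\left(T \right)} = \left(2 T\right)^{2} = 4 T^{2}$)
$Q{\left(Y,B \right)} = 384 + 6 B Y$ ($Q{\left(Y,B \right)} = 6 \left(4 \left(-4\right)^{2} + Y B\right) = 6 \left(4 \cdot 16 + B Y\right) = 6 \left(64 + B Y\right) = 384 + 6 B Y$)
$d{\left(p,w \right)} = \left(3 + w\right) \left(18 + p\right)$
$\frac{Q{\left(-69,61 \right)}}{4599} - \frac{1219}{d{\left(-67,o{\left(0 \right)} \right)}} = \frac{384 + 6 \cdot 61 \left(-69\right)}{4599} - \frac{1219}{54 + 3 \left(-67\right) + 18 \cdot 0 - 0} = \left(384 - 25254\right) \frac{1}{4599} - \frac{1219}{54 - 201 + 0 + 0} = \left(-24870\right) \frac{1}{4599} - \frac{1219}{-147} = - \frac{8290}{1533} - - \frac{1219}{147} = - \frac{8290}{1533} + \frac{1219}{147} = \frac{10319}{3577}$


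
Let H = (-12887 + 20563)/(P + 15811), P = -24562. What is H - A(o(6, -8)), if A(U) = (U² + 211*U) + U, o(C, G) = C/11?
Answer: -123687824/1058871 ≈ -116.81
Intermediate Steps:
o(C, G) = C/11 (o(C, G) = C*(1/11) = C/11)
A(U) = U² + 212*U
H = -7676/8751 (H = (-12887 + 20563)/(-24562 + 15811) = 7676/(-8751) = 7676*(-1/8751) = -7676/8751 ≈ -0.87716)
H - A(o(6, -8)) = -7676/8751 - (1/11)*6*(212 + (1/11)*6) = -7676/8751 - 6*(212 + 6/11)/11 = -7676/8751 - 6*2338/(11*11) = -7676/8751 - 1*14028/121 = -7676/8751 - 14028/121 = -123687824/1058871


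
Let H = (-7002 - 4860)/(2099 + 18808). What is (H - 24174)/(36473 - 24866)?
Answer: -56157520/26963061 ≈ -2.0828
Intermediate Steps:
H = -1318/2323 (H = -11862/20907 = -11862*1/20907 = -1318/2323 ≈ -0.56737)
(H - 24174)/(36473 - 24866) = (-1318/2323 - 24174)/(36473 - 24866) = -56157520/2323/11607 = -56157520/2323*1/11607 = -56157520/26963061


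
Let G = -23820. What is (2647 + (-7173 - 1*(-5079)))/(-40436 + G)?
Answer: -553/64256 ≈ -0.0086062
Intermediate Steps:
(2647 + (-7173 - 1*(-5079)))/(-40436 + G) = (2647 + (-7173 - 1*(-5079)))/(-40436 - 23820) = (2647 + (-7173 + 5079))/(-64256) = (2647 - 2094)*(-1/64256) = 553*(-1/64256) = -553/64256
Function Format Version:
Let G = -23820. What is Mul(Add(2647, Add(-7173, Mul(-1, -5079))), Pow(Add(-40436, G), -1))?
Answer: Rational(-553, 64256) ≈ -0.0086062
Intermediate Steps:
Mul(Add(2647, Add(-7173, Mul(-1, -5079))), Pow(Add(-40436, G), -1)) = Mul(Add(2647, Add(-7173, Mul(-1, -5079))), Pow(Add(-40436, -23820), -1)) = Mul(Add(2647, Add(-7173, 5079)), Pow(-64256, -1)) = Mul(Add(2647, -2094), Rational(-1, 64256)) = Mul(553, Rational(-1, 64256)) = Rational(-553, 64256)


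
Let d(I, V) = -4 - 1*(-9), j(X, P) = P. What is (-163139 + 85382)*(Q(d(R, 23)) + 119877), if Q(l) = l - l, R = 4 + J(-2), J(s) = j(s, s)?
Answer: -9321275889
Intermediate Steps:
J(s) = s
R = 2 (R = 4 - 2 = 2)
d(I, V) = 5 (d(I, V) = -4 + 9 = 5)
Q(l) = 0
(-163139 + 85382)*(Q(d(R, 23)) + 119877) = (-163139 + 85382)*(0 + 119877) = -77757*119877 = -9321275889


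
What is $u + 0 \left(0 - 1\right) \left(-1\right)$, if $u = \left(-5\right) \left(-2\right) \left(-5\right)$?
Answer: $-50$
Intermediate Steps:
$u = -50$ ($u = 10 \left(-5\right) = -50$)
$u + 0 \left(0 - 1\right) \left(-1\right) = -50 + 0 \left(0 - 1\right) \left(-1\right) = -50 + 0 \left(-1\right) \left(-1\right) = -50 + 0 \left(-1\right) = -50 + 0 = -50$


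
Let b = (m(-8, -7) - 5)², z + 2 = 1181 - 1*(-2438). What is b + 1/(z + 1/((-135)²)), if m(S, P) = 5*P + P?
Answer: 145616913859/65919826 ≈ 2209.0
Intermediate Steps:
m(S, P) = 6*P
z = 3617 (z = -2 + (1181 - 1*(-2438)) = -2 + (1181 + 2438) = -2 + 3619 = 3617)
b = 2209 (b = (6*(-7) - 5)² = (-42 - 5)² = (-47)² = 2209)
b + 1/(z + 1/((-135)²)) = 2209 + 1/(3617 + 1/((-135)²)) = 2209 + 1/(3617 + 1/18225) = 2209 + 1/(65919826/18225) = 2209 + 18225/65919826 = 145616913859/65919826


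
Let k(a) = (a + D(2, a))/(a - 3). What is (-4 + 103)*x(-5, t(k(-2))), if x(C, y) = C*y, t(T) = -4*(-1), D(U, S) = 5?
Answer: -1980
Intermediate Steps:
k(a) = (5 + a)/(-3 + a) (k(a) = (a + 5)/(a - 3) = (5 + a)/(-3 + a))
t(T) = 4
(-4 + 103)*x(-5, t(k(-2))) = (-4 + 103)*(-5*4) = 99*(-20) = -1980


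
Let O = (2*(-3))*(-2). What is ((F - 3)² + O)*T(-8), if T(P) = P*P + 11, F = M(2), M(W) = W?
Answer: 975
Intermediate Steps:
F = 2
O = 12 (O = -6*(-2) = 12)
T(P) = 11 + P² (T(P) = P² + 11 = 11 + P²)
((F - 3)² + O)*T(-8) = ((2 - 3)² + 12)*(11 + (-8)²) = ((-1)² + 12)*(11 + 64) = (1 + 12)*75 = 13*75 = 975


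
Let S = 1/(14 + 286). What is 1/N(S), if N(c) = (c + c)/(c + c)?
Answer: 1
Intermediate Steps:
S = 1/300 ≈ 0.0033333
N(c) = 1 (N(c) = (2*c)/((2*c)) = (2*c)*(1/(2*c)) = 1)
1/N(S) = 1/1 = 1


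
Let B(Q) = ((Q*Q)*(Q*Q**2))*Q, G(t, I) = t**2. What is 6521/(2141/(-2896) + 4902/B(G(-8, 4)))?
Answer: -40554833555488768/4597762046737 ≈ -8820.6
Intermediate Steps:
B(Q) = Q**6 (B(Q) = (Q**2*Q**3)*Q = Q**5*Q = Q**6)
6521/(2141/(-2896) + 4902/B(G(-8, 4))) = 6521/(2141/(-2896) + 4902/(((-8)**2)**6)) = 6521/(2141*(-1/2896) + 4902/(64**6)) = 6521/(-2141/2896 + 4902/68719476736) = 6521/(-2141/2896 + 4902*(1/68719476736)) = 6521/(-2141/2896 + 2451/34359738368) = 6521/(-4597762046737/6219112644608) = 6521*(-6219112644608/4597762046737) = -40554833555488768/4597762046737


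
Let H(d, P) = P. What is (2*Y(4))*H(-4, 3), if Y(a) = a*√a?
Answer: 48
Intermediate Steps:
Y(a) = a^(3/2)
(2*Y(4))*H(-4, 3) = (2*4^(3/2))*3 = (2*8)*3 = 16*3 = 48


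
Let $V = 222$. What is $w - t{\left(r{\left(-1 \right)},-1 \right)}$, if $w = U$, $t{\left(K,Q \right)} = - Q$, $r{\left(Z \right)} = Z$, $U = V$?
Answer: $221$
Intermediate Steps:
$U = 222$
$w = 222$
$w - t{\left(r{\left(-1 \right)},-1 \right)} = 222 - \left(-1\right) \left(-1\right) = 222 - 1 = 221$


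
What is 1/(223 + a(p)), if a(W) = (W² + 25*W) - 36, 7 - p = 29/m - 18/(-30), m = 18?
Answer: 8100/2670211 ≈ 0.0030335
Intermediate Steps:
p = 431/90 (p = 7 - (29/18 - 18/(-30)) = 7 - (29*(1/18) - 18*(-1/30)) = 7 - (29/18 + ⅗) = 7 - 1*199/90 = 7 - 199/90 = 431/90 ≈ 4.7889)
a(W) = -36 + W² + 25*W
1/(223 + a(p)) = 1/(223 + (-36 + (431/90)² + 25*(431/90))) = 1/(223 + (-36 + 185761/8100 + 2155/18)) = 1/(223 + 863911/8100) = 1/(2670211/8100) = 8100/2670211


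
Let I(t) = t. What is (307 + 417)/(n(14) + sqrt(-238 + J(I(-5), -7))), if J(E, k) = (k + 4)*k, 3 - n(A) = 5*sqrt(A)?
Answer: 724/(3 - 5*sqrt(14) + I*sqrt(217)) ≈ -24.524 - 22.998*I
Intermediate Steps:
n(A) = 3 - 5*sqrt(A)
J(E, k) = k*(4 + k) (J(E, k) = (4 + k)*k = k*(4 + k))
(307 + 417)/(n(14) + sqrt(-238 + J(I(-5), -7))) = (307 + 417)/((3 - 5*sqrt(14)) + sqrt(-238 - 7*(4 - 7))) = 724/((3 - 5*sqrt(14)) + sqrt(-238 - 7*(-3))) = 724/((3 - 5*sqrt(14)) + sqrt(-238 + 21)) = 724/((3 - 5*sqrt(14)) + sqrt(-217)) = 724/((3 - 5*sqrt(14)) + I*sqrt(217)) = 724/(3 - 5*sqrt(14) + I*sqrt(217))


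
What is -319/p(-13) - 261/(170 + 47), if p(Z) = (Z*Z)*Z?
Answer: -504194/476749 ≈ -1.0576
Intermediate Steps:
p(Z) = Z³ (p(Z) = Z²*Z = Z³)
-319/p(-13) - 261/(170 + 47) = -319/((-13)³) - 261/(170 + 47) = -319/(-2197) - 261/217 = -319*(-1/2197) - 261*1/217 = 319/2197 - 261/217 = -504194/476749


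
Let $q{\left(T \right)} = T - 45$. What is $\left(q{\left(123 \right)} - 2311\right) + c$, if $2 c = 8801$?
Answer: $\frac{4335}{2} \approx 2167.5$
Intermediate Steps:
$c = \frac{8801}{2}$ ($c = \frac{1}{2} \cdot 8801 = \frac{8801}{2} \approx 4400.5$)
$q{\left(T \right)} = -45 + T$
$\left(q{\left(123 \right)} - 2311\right) + c = \left(\left(-45 + 123\right) - 2311\right) + \frac{8801}{2} = \left(78 - 2311\right) + \frac{8801}{2} = -2233 + \frac{8801}{2} = \frac{4335}{2}$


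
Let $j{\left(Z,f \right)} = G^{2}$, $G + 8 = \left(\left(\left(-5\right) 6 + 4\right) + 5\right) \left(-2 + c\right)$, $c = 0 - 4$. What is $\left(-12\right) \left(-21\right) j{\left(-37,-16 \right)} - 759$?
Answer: $3508089$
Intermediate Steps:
$c = -4$
$G = 118$ ($G = -8 + \left(\left(\left(-5\right) 6 + 4\right) + 5\right) \left(-2 - 4\right) = -8 + \left(\left(-30 + 4\right) + 5\right) \left(-6\right) = -8 + \left(-26 + 5\right) \left(-6\right) = -8 - -126 = -8 + 126 = 118$)
$j{\left(Z,f \right)} = 13924$ ($j{\left(Z,f \right)} = 118^{2} = 13924$)
$\left(-12\right) \left(-21\right) j{\left(-37,-16 \right)} - 759 = \left(-12\right) \left(-21\right) 13924 - 759 = 252 \cdot 13924 - 759 = 3508848 - 759 = 3508089$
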